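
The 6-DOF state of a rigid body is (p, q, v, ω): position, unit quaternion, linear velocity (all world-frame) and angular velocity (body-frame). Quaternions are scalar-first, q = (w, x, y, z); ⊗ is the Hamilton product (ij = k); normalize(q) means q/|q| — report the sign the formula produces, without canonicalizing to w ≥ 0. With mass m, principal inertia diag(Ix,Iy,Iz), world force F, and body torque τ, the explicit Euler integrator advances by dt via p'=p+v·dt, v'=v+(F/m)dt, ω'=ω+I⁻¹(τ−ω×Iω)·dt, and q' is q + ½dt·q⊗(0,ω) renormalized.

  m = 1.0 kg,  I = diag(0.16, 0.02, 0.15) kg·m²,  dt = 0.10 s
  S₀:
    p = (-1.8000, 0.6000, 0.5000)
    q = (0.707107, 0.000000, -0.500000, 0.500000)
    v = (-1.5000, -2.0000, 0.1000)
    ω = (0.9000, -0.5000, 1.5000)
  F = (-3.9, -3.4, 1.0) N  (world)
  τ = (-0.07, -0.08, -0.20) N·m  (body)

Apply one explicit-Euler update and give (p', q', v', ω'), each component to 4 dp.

gyro term ω×Iω = (-0.0975, 0.0135, 0.0630)
angular accel α = (0.1719, -4.6750, -1.7533)
ω' = ω + α·dt = (0.9172, -0.9675, 1.3247)
q⊗(0,ω) = (-1.0000000, 0.1363963, 0.0964465, 1.5106605)
updated quaternion q' = (0.6544, 0.0068, -0.4931, 0.5732)
linear accel F/m = (-3.9000, -3.4000, 1.0000)
p + v·dt = (-1.9500, 0.4000, 0.5100)
new velocity v' = (-1.8900, -2.3400, 0.2000)

p' = (-1.9500, 0.4000, 0.5100)
q' = (0.6544, 0.0068, -0.4931, 0.5732)
v' = (-1.8900, -2.3400, 0.2000)
ω' = (0.9172, -0.9675, 1.3247)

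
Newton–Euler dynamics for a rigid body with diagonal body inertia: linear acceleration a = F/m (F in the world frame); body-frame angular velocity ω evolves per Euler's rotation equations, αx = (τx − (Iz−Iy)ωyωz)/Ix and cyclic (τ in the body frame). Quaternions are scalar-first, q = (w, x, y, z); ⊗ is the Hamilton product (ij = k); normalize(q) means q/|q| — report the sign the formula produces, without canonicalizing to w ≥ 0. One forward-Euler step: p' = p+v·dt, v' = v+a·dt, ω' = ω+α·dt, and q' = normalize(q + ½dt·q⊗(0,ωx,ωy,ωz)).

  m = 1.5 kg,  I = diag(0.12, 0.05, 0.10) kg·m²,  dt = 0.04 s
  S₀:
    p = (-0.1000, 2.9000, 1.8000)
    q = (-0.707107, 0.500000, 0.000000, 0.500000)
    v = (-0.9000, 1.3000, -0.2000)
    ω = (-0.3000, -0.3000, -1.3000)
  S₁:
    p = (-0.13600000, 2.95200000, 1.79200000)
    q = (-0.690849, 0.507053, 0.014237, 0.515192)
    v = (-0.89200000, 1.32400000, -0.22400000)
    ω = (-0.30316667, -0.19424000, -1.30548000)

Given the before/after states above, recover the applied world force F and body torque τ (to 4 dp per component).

v₁ − v₀ = (0.00800000, 0.02400000, -0.02400000)
m·(v₁−v₀)/dt = (0.3000, 0.9000, -0.9000)
rate change Δω = (-0.00316667, 0.10576000, -0.00548000)
gyro term ω₀×Iω₀ = (0.0195, 0.0078, -0.0063)
applied torque τ = (0.0100, 0.1400, -0.0200)

F = (0.3000, 0.9000, -0.9000)
τ = (0.0100, 0.1400, -0.0200)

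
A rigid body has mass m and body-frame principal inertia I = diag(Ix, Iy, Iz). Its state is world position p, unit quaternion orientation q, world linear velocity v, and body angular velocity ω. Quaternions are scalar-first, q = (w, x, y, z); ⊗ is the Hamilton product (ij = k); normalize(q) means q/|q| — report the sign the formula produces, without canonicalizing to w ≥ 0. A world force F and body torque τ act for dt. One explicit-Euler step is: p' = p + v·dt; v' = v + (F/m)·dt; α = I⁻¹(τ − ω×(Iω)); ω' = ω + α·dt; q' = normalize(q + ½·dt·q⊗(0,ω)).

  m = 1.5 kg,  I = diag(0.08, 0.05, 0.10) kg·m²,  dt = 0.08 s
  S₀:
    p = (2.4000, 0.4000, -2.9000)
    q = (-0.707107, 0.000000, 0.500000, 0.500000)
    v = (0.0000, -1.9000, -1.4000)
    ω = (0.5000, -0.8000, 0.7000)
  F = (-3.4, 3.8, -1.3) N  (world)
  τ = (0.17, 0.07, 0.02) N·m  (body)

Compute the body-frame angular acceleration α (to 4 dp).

precession coupling ω×(Iω) = (-0.0280, -0.0070, 0.0120)
angular accel α = (2.4750, 1.5400, 0.0800)

α = (2.4750, 1.5400, 0.0800)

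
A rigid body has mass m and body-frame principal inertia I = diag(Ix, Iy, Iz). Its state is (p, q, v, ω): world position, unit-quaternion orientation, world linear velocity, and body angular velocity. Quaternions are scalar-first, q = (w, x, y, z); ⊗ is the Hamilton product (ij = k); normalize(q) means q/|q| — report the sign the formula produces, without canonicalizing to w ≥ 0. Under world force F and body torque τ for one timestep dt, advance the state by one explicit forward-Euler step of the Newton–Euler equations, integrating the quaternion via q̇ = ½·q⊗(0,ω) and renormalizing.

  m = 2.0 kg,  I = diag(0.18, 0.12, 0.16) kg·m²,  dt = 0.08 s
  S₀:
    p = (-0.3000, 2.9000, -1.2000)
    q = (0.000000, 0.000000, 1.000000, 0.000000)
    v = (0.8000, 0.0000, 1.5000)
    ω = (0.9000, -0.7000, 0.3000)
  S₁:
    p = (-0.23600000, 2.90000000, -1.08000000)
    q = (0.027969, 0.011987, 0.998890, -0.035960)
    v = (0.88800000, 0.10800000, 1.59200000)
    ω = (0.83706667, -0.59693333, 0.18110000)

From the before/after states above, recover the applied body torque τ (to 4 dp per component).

rate change Δω = (-0.06293333, 0.10306667, -0.11890000)
applied torque τ = (-0.1500, 0.1600, -0.2000)

τ = (-0.1500, 0.1600, -0.2000)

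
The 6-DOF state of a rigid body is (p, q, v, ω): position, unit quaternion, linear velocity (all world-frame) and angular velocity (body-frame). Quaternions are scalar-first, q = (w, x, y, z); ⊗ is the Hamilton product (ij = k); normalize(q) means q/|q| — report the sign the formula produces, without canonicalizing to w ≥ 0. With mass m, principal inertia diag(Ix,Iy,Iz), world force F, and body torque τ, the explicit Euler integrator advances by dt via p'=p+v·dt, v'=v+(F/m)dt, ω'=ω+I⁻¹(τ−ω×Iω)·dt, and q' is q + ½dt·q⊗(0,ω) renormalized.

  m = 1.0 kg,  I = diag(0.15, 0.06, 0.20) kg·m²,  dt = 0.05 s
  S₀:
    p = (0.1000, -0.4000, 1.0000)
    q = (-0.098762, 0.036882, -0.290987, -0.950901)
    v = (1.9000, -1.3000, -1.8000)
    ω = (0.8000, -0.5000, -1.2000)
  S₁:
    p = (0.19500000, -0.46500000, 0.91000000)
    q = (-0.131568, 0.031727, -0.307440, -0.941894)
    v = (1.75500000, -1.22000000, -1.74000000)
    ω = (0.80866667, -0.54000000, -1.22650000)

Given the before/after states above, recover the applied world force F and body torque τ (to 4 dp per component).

F = (-2.9000, 1.6000, 1.2000)
τ = (0.1100, 0.0000, -0.0700)

Δv = v₁−v₀ = (-0.14500000, 0.08000000, 0.06000000)
m·(v₁−v₀)/dt = (-2.9000, 1.6000, 1.2000)
rate change Δω = (0.00866667, -0.04000000, -0.02650000)
precession coupling = (0.0840, 0.0480, 0.0360)
applied torque τ = (0.1100, 0.0000, -0.0700)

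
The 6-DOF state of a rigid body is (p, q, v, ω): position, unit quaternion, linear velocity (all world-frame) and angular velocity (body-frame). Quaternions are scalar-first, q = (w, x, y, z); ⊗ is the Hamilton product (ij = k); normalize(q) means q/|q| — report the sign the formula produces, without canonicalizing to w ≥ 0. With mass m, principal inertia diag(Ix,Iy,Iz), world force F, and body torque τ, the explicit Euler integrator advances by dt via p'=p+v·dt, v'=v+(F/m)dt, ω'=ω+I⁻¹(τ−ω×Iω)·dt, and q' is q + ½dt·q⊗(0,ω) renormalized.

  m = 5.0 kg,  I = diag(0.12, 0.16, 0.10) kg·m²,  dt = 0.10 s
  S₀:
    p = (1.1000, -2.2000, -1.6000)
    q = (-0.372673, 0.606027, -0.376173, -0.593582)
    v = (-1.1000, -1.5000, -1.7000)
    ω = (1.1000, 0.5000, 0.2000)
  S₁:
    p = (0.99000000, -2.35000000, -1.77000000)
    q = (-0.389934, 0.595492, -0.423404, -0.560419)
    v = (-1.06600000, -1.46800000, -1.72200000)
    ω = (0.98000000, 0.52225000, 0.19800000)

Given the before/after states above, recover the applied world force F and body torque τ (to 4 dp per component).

F = (1.7000, 1.6000, -1.1000)
τ = (-0.1500, 0.0400, 0.0200)

Δv = v₁−v₀ = (0.03400000, 0.03200000, -0.02200000)
m·(v₁−v₀)/dt = (1.7000, 1.6000, -1.1000)
Δω = ω₁−ω₀ = (-0.12000000, 0.02225000, -0.00200000)
gyro term ω₀×Iω₀ = (-0.0060, 0.0044, 0.0220)
applied torque τ = (-0.1500, 0.0400, 0.0200)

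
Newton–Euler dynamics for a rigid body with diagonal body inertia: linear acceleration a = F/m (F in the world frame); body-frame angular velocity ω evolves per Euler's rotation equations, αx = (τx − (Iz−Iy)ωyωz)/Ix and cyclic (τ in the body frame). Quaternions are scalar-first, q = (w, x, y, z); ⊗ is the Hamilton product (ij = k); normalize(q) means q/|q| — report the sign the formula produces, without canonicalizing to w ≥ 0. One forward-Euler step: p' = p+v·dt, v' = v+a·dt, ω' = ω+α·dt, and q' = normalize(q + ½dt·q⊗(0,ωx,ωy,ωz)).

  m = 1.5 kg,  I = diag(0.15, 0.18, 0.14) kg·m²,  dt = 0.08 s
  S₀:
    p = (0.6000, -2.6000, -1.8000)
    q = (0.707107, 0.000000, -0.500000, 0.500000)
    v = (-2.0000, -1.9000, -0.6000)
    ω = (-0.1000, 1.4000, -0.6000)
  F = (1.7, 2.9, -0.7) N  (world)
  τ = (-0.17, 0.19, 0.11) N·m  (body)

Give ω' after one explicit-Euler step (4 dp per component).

gyro term ω×Iω = (0.0336, 0.0006, -0.0042)
(τ − ω×Iω)/I = (-1.3573, 1.0522, 0.8157)
ω' = ω + α·dt = (-0.2086, 1.4842, -0.5347)

ω' = (-0.2086, 1.4842, -0.5347)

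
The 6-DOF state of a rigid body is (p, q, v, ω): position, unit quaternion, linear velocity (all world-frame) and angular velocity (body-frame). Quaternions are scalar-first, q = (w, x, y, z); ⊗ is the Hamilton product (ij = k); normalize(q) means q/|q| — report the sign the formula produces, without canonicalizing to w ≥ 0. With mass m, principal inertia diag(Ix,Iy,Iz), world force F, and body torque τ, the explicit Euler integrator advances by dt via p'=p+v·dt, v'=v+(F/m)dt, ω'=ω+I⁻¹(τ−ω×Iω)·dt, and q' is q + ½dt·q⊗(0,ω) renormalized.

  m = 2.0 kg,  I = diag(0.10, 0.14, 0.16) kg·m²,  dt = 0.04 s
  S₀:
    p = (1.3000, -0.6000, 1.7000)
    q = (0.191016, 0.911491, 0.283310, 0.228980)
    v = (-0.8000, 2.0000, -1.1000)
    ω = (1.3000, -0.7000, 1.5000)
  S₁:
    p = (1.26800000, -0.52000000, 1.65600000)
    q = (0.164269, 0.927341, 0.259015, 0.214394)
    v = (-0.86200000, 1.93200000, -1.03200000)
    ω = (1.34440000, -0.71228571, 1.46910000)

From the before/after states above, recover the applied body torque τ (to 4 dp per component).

τ = (0.0900, -0.1600, -0.1600)

ω₁ − ω₀ = (0.04440000, -0.01228571, -0.03090000)
gyro term ω₀×Iω₀ = (-0.0210, -0.1170, -0.0364)
applied torque τ = (0.0900, -0.1600, -0.1600)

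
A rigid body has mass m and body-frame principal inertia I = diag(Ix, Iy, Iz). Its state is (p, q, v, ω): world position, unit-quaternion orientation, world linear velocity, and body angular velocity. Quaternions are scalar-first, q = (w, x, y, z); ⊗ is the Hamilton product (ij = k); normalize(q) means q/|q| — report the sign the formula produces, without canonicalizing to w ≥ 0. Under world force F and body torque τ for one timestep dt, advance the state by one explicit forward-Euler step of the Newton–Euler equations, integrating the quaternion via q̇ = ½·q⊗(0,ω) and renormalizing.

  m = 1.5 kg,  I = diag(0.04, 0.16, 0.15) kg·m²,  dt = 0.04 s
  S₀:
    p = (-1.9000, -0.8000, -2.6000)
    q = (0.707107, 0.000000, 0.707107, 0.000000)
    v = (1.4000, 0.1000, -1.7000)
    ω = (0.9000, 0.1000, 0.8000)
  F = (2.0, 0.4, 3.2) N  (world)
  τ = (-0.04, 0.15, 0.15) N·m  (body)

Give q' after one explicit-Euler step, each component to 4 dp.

q' = (0.7055, 0.0240, 0.7083, -0.0014)

q⊗(0,ω) = (-0.0707107, 1.2020819, 0.0707107, -0.0707107)
updated quaternion q' = (0.7055, 0.0240, 0.7083, -0.0014)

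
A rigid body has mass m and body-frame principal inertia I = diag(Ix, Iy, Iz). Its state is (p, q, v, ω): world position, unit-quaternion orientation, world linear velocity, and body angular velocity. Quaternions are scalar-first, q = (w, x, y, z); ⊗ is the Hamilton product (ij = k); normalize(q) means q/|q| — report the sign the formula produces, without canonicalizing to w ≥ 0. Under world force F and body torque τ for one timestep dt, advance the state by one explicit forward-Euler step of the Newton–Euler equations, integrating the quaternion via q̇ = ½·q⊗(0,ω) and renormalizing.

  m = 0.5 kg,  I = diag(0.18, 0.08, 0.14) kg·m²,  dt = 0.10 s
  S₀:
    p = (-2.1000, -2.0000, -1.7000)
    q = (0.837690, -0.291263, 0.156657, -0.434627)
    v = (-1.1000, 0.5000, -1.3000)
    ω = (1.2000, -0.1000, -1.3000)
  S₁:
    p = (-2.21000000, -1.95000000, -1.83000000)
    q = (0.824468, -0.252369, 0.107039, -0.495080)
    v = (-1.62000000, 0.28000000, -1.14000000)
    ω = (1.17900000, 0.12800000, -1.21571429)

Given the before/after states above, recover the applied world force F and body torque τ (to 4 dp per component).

Δv = v₁−v₀ = (-0.52000000, -0.22000000, 0.16000000)
applied force F = (-2.6000, -1.1000, 0.8000)
Δω = ω₁−ω₀ = (-0.02100000, 0.22800000, 0.08428571)
gyro term ω₀×Iω₀ = (0.0078, -0.0624, 0.0120)
τ = I·(Δω/dt) + ω₀×(Iω₀) = (-0.0300, 0.1200, 0.1300)

F = (-2.6000, -1.1000, 0.8000)
τ = (-0.0300, 0.1200, 0.1300)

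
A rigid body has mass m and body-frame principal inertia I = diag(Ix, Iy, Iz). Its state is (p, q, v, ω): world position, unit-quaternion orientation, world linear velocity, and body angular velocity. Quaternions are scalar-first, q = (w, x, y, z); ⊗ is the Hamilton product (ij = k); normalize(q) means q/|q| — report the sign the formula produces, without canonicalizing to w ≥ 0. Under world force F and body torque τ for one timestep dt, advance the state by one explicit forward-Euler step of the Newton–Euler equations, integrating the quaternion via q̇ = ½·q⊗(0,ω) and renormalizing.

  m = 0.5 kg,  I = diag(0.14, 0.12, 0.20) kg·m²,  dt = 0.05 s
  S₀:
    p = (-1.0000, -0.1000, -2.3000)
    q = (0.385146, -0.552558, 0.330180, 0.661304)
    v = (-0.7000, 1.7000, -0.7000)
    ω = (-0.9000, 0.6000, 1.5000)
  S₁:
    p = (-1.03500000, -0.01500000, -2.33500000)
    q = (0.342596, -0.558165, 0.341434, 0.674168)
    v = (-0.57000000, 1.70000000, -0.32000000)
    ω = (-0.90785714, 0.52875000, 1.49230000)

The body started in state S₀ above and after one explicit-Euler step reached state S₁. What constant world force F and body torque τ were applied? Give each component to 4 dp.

v₁ − v₀ = (0.13000000, 0.00000000, 0.38000000)
applied force F = (1.3000, 0.0000, 3.8000)
rate change Δω = (-0.00785714, -0.07125000, -0.00770000)
applied torque τ = (0.0500, -0.0900, -0.0200)

F = (1.3000, 0.0000, 3.8000)
τ = (0.0500, -0.0900, -0.0200)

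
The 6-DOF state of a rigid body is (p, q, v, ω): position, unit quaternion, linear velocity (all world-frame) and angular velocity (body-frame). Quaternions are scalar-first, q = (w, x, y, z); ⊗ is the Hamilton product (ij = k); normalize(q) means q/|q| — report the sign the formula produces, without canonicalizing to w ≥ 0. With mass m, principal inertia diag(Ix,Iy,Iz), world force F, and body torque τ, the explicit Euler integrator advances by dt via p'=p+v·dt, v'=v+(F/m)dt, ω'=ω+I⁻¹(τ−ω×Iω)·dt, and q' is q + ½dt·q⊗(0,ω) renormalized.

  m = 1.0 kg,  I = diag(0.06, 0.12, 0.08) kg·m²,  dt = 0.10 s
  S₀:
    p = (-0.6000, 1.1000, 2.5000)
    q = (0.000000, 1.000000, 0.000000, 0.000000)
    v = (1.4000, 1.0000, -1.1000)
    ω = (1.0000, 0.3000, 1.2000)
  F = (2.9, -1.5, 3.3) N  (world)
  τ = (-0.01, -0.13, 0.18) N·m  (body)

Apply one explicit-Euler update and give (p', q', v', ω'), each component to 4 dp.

a = F/m = (2.9000, -1.5000, 3.3000)
p + v·dt = (-0.4600, 1.2000, 2.3900)
v' = v + a·dt = (1.6900, 0.8500, -0.7700)
precession coupling ω×(Iω) = (-0.0144, -0.0240, 0.0180)
α = I⁻¹(τ − ω×Iω) = (0.0733, -0.8833, 2.0250)
ω + α·dt = (1.0073, 0.2117, 1.4025)
q⊗(0,ω) = (-1.0000000, 0.0000000, -1.2000000, 0.3000000)
q + ½dt·q⊗(0,ω), renormalized = (-0.0498, 0.9969, -0.0598, 0.0150)

p' = (-0.4600, 1.2000, 2.3900)
q' = (-0.0498, 0.9969, -0.0598, 0.0150)
v' = (1.6900, 0.8500, -0.7700)
ω' = (1.0073, 0.2117, 1.4025)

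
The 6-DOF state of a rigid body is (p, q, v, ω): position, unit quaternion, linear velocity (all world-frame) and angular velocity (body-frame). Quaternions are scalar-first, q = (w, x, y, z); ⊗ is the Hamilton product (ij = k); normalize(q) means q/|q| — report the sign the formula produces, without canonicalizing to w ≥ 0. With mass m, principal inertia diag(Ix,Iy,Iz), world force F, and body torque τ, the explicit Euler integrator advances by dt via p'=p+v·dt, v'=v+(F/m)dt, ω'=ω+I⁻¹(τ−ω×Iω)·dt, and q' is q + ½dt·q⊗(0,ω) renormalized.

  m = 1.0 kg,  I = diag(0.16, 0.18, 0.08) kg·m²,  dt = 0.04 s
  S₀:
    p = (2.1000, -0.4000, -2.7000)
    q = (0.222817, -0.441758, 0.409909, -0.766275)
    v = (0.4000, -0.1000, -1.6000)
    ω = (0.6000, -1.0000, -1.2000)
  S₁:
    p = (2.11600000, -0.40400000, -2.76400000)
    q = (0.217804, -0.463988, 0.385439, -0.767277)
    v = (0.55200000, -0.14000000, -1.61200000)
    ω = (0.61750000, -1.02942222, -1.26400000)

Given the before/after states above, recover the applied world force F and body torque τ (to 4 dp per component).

ω₁ − ω₀ = (0.01750000, -0.02942222, -0.06400000)
ω₀×(Iω₀) = (-0.1200, -0.0576, -0.0120)
τ = I·(Δω/dt) + ω₀×(Iω₀) = (-0.0500, -0.1900, -0.1400)
velocity change Δv = (0.15200000, -0.04000000, -0.01200000)
m·(v₁−v₀)/dt = (3.8000, -1.0000, -0.3000)

F = (3.8000, -1.0000, -0.3000)
τ = (-0.0500, -0.1900, -0.1400)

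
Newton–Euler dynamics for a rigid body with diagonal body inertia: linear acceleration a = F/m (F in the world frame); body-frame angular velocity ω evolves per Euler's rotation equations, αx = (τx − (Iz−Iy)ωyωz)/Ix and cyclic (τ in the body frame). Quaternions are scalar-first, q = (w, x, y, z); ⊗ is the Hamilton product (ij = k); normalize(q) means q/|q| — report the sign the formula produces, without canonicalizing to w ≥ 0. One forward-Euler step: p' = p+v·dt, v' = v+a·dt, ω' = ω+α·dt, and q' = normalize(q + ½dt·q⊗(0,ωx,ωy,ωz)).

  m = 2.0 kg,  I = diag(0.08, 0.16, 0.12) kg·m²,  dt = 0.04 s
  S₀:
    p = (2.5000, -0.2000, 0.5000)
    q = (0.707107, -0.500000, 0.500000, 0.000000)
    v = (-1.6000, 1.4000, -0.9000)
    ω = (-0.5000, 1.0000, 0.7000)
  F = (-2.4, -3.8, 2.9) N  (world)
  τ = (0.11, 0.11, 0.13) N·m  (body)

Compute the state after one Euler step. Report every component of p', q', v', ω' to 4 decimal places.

p' = (2.4360, -0.1440, 0.4640)
q' = (0.6919, -0.4999, 0.5210, 0.0049)
v' = (-1.6480, 1.3240, -0.8420)
ω' = (-0.4310, 1.0240, 0.7567)

precession coupling ω×(Iω) = (-0.0280, 0.0140, -0.0400)
α = I⁻¹(τ − ω×Iω) = (1.7250, 0.6000, 1.4167)
ω + α·dt = (-0.4310, 1.0240, 0.7567)
2q̇ = q⊗(0,ω) = (-0.7500000, -0.0035535, 1.0571070, 0.2449749)
q' = normalize(q + ½dt·q⊗(0,ω)) = (0.6919, -0.4999, 0.5210, 0.0049)
linear accel F/m = (-1.2000, -1.9000, 1.4500)
new position p' = (2.4360, -0.1440, 0.4640)
new velocity v' = (-1.6480, 1.3240, -0.8420)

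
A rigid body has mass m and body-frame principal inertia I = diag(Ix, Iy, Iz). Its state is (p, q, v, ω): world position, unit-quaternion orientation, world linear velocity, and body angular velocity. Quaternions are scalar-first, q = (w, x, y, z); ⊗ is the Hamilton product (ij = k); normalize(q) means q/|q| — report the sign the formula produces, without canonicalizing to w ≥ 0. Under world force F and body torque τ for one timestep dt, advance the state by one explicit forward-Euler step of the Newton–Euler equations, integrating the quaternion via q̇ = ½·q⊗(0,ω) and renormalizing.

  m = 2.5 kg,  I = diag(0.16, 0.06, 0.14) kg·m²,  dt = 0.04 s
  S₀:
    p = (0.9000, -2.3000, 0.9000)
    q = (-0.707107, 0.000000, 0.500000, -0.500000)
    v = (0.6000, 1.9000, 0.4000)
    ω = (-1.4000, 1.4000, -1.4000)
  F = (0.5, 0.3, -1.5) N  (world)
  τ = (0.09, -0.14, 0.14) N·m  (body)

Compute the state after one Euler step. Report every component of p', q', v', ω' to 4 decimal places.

precession coupling ω×(Iω) = (-0.1568, 0.0392, 0.1960)
(τ − ω×Iω)/I = (1.5425, -2.9867, -0.4000)
ω + α·dt = (-1.3383, 1.2805, -1.4160)
q⊗(0,ω) = (-1.4000000, 0.9899498, -0.2899498, 1.6899498)
updated quaternion q' = (-0.7342, 0.0198, 0.4936, -0.4657)
p' = p + v·dt = (0.9240, -2.2240, 0.9160)
v + (F/m)dt = (0.6080, 1.9048, 0.3760)

p' = (0.9240, -2.2240, 0.9160)
q' = (-0.7342, 0.0198, 0.4936, -0.4657)
v' = (0.6080, 1.9048, 0.3760)
ω' = (-1.3383, 1.2805, -1.4160)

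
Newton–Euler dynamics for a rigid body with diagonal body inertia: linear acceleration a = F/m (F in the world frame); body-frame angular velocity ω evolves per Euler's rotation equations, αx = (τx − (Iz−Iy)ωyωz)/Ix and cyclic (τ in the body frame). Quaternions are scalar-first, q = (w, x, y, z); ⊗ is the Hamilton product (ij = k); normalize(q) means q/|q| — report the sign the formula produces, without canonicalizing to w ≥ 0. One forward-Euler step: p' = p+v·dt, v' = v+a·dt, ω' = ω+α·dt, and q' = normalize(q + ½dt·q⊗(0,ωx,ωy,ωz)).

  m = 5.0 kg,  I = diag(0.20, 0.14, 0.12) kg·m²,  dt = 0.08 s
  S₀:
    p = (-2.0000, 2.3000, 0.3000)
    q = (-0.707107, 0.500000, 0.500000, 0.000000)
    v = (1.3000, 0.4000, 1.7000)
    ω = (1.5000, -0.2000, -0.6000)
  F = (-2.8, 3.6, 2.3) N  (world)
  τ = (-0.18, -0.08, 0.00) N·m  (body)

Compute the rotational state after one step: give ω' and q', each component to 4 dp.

ω' = (1.4290, -0.2046, -0.6120)
q' = (-0.7316, 0.4446, 0.5166, -0.0170)

α = I⁻¹(τ − ω×Iω) = (-0.8880, -0.0571, -0.1500)
new body rate ω' = (1.4290, -0.2046, -0.6120)
2q̇ = q⊗(0,ω) = (-0.6500000, -1.3606605, 0.4414214, -0.4257358)
updated quaternion q' = (-0.7316, 0.4446, 0.5166, -0.0170)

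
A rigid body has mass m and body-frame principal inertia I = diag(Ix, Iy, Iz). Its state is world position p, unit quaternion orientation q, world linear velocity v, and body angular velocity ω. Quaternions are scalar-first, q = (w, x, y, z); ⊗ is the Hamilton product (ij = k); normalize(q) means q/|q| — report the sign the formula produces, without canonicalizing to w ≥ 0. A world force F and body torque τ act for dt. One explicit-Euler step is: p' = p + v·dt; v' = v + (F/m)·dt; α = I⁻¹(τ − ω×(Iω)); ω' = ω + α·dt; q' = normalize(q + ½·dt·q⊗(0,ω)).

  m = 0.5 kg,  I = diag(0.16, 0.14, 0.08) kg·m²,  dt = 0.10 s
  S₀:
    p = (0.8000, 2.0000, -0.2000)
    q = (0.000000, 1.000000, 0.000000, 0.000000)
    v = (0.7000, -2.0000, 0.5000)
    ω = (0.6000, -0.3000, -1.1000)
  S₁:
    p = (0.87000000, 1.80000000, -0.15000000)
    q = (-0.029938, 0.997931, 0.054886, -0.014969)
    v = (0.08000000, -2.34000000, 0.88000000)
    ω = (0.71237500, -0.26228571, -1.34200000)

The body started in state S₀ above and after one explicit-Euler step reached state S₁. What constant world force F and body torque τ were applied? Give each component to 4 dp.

F = (-3.1000, -1.7000, 1.9000)
τ = (0.1600, 0.0000, -0.1900)

rate change Δω = (0.11237500, 0.03771429, -0.24200000)
precession coupling = (-0.0198, -0.0528, 0.0036)
applied torque τ = (0.1600, 0.0000, -0.1900)
Δv = v₁−v₀ = (-0.62000000, -0.34000000, 0.38000000)
F = m·Δv/dt = (-3.1000, -1.7000, 1.9000)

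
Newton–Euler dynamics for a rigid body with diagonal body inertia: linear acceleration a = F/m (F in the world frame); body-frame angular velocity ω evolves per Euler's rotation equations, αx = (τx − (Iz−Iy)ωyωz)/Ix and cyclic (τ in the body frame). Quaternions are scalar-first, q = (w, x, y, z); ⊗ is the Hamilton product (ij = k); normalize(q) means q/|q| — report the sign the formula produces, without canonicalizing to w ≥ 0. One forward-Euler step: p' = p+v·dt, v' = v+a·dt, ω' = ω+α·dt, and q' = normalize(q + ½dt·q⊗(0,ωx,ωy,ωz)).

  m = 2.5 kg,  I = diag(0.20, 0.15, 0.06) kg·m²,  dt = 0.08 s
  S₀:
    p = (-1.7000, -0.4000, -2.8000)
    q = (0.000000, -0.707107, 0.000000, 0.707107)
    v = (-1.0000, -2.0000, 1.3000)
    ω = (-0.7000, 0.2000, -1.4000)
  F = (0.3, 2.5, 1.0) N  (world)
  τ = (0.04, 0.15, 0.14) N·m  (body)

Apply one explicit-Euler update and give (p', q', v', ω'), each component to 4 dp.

α = I⁻¹(τ − ω×Iω) = (0.0740, 0.0853, 2.2167)
new body rate ω' = (-0.6941, 0.2068, -1.2227)
Hamilton product q⊗(0,ω) = (0.4949749, -0.1414214, -1.4849247, -0.1414214)
q' = normalize(q + ½dt·q⊗(0,ω)) = (0.0198, -0.7113, -0.0593, 0.7001)
p + v·dt = (-1.7800, -0.5600, -2.6960)
v' = v + a·dt = (-0.9904, -1.9200, 1.3320)

p' = (-1.7800, -0.5600, -2.6960)
q' = (0.0198, -0.7113, -0.0593, 0.7001)
v' = (-0.9904, -1.9200, 1.3320)
ω' = (-0.6941, 0.2068, -1.2227)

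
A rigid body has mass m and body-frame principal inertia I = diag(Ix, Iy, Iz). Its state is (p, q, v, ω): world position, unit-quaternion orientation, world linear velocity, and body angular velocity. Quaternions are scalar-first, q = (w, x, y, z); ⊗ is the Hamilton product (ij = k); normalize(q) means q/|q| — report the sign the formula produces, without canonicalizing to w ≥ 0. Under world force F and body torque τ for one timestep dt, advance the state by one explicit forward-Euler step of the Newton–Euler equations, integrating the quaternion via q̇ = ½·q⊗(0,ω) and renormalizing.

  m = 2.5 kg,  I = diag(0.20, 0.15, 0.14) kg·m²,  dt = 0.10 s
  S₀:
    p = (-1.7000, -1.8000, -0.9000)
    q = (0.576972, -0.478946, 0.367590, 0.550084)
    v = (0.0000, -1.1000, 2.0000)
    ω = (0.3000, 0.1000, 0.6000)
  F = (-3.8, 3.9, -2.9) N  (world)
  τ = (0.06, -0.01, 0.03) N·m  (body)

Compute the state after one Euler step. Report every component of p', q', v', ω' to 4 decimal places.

p' = (-1.7000, -1.9100, -0.7000)
q' = (0.5655, -0.4617, 0.3929, 0.5592)
v' = (-0.1520, -0.9440, 1.8840)
ω' = (0.3303, 0.0861, 0.6225)

(τ − ω×Iω)/I = (0.3030, -0.1387, 0.2250)
ω' = ω + α·dt = (0.3303, 0.0861, 0.6225)
q⊗(0,ω) = (-0.2231256, 0.3386372, 0.5100900, 0.1880116)
q' = normalize(q + ½dt·q⊗(0,ω)) = (0.5655, -0.4617, 0.3929, 0.5592)
new position p' = (-1.7000, -1.9100, -0.7000)
new velocity v' = (-0.1520, -0.9440, 1.8840)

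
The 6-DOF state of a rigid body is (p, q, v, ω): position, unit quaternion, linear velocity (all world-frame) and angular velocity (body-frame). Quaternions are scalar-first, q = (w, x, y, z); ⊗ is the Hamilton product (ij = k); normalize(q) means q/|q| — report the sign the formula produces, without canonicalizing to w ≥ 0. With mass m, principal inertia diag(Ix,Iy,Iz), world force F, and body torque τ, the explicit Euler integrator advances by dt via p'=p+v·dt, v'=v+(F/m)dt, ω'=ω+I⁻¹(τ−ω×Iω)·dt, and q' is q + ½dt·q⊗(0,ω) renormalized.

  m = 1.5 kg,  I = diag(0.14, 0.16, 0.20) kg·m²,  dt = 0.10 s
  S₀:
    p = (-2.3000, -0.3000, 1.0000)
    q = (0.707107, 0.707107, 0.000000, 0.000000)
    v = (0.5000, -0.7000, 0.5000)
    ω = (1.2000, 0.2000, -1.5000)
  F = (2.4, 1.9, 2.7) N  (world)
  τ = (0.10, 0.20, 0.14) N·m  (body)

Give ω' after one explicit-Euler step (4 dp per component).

ω' = (1.2800, 0.2575, -1.4324)

α = I⁻¹(τ − ω×Iω) = (0.8000, 0.5750, 0.6760)
ω' = ω + α·dt = (1.2800, 0.2575, -1.4324)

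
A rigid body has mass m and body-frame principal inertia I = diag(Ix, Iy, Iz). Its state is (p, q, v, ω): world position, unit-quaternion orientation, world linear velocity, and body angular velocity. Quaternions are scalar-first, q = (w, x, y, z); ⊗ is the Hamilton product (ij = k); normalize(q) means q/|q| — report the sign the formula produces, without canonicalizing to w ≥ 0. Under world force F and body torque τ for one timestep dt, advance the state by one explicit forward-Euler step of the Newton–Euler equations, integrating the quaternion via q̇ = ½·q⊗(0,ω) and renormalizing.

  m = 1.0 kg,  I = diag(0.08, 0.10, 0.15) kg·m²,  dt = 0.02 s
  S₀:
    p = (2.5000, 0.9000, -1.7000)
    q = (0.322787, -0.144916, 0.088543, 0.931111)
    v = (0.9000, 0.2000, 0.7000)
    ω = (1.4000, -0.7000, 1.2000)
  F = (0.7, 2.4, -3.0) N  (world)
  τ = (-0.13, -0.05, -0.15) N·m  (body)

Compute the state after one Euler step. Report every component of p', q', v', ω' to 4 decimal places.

p' = (2.5180, 0.9040, -1.6860)
q' = (0.3142, -0.1328, 0.1010, 0.9346)
v' = (0.9140, 0.2480, 0.6400)
ω' = (1.3780, -0.6865, 1.1826)

ω×(Iω) gyroscopic = (-0.0420, -0.1176, -0.0196)
(τ − ω×Iω)/I = (-1.1000, 0.6760, -0.8693)
ω' = ω + α·dt = (1.3780, -0.6865, 1.1826)
q⊗(0,ω) = (-0.8524707, 1.2099311, 1.2515037, 0.3648254)
q + ½dt·q⊗(0,ω), renormalized = (0.3142, -0.1328, 0.1010, 0.9346)
a = (0.7000, 2.4000, -3.0000)
new position p' = (2.5180, 0.9040, -1.6860)
new velocity v' = (0.9140, 0.2480, 0.6400)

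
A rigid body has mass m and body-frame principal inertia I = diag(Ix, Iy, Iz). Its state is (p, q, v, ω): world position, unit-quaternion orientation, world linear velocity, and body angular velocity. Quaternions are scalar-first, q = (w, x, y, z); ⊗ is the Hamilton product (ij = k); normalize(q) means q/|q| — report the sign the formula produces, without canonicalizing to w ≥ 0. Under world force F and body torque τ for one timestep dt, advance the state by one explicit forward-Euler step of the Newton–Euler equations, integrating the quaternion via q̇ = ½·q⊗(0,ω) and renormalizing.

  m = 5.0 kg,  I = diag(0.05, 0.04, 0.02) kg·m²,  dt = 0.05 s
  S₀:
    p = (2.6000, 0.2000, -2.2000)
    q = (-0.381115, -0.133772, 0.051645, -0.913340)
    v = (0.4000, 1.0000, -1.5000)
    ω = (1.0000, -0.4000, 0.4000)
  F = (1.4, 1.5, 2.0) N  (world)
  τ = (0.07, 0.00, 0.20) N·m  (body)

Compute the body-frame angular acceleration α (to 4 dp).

gyro term ω×Iω = (0.0032, 0.0120, 0.0040)
α = I⁻¹(τ − ω×Iω) = (1.3360, -0.3000, 9.8000)

α = (1.3360, -0.3000, 9.8000)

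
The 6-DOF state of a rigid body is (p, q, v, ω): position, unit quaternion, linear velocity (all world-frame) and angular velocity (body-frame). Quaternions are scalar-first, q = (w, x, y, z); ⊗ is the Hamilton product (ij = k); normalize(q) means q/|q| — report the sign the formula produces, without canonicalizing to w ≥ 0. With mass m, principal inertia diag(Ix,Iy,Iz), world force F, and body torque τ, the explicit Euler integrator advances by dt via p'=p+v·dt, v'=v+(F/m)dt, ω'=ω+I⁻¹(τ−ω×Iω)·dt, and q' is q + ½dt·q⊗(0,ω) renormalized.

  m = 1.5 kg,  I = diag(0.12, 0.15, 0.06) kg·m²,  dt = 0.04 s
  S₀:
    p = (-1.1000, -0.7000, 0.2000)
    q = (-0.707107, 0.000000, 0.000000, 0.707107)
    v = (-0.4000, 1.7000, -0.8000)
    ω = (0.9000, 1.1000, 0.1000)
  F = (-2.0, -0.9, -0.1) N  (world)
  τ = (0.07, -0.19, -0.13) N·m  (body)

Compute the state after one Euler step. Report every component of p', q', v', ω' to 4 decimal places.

α = I⁻¹(τ − ω×Iω) = (0.6658, -1.3027, -2.6617)
new body rate ω' = (0.9266, 1.0479, -0.0065)
Hamilton product q⊗(0,ω) = (-0.0707107, -1.4142140, -0.1414214, -0.0707107)
q + ½dt·q⊗(0,ω), renormalized = (-0.7082, -0.0283, -0.0028, 0.7054)
p + v·dt = (-1.1160, -0.6320, 0.1680)
new velocity v' = (-0.4533, 1.6760, -0.8027)

p' = (-1.1160, -0.6320, 0.1680)
q' = (-0.7082, -0.0283, -0.0028, 0.7054)
v' = (-0.4533, 1.6760, -0.8027)
ω' = (0.9266, 1.0479, -0.0065)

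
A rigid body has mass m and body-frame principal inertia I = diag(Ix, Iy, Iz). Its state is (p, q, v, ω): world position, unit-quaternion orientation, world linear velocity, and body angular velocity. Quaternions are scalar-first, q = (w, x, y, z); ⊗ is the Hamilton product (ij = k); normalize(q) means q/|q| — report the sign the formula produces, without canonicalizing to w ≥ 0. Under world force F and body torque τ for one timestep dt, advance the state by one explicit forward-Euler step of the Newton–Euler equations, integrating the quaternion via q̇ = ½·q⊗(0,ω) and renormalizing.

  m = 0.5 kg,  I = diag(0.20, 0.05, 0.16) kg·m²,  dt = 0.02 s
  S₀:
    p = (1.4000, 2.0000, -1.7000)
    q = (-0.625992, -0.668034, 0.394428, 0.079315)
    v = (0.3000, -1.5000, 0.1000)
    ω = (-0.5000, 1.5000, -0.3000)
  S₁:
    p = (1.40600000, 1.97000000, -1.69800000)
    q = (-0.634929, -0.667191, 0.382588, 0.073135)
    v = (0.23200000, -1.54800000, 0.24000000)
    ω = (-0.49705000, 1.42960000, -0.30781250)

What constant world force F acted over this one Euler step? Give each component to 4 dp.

F = (-1.7000, -1.2000, 3.5000)

Δv = v₁−v₀ = (-0.06800000, -0.04800000, 0.14000000)
m·(v₁−v₀)/dt = (-1.7000, -1.2000, 3.5000)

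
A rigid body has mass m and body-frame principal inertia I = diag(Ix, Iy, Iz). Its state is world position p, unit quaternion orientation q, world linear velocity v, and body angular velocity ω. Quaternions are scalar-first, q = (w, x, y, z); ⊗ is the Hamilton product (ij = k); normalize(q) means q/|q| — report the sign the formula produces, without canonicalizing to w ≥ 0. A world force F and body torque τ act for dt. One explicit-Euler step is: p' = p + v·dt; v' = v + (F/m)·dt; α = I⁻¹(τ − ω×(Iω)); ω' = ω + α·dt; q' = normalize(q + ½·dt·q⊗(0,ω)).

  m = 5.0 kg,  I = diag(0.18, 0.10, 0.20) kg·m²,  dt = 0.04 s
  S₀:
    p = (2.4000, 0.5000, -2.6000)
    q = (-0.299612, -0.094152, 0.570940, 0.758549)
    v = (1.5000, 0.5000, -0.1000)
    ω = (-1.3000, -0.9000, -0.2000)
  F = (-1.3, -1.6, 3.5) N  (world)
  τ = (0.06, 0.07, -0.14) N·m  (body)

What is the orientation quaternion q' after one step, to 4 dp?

q' = (-0.2886, -0.0750, 0.5560, 0.7759)

2q̇ = q⊗(0,ω) = (0.5431582, 0.9580017, -0.7352933, 0.8868812)
updated quaternion q' = (-0.2886, -0.0750, 0.5560, 0.7759)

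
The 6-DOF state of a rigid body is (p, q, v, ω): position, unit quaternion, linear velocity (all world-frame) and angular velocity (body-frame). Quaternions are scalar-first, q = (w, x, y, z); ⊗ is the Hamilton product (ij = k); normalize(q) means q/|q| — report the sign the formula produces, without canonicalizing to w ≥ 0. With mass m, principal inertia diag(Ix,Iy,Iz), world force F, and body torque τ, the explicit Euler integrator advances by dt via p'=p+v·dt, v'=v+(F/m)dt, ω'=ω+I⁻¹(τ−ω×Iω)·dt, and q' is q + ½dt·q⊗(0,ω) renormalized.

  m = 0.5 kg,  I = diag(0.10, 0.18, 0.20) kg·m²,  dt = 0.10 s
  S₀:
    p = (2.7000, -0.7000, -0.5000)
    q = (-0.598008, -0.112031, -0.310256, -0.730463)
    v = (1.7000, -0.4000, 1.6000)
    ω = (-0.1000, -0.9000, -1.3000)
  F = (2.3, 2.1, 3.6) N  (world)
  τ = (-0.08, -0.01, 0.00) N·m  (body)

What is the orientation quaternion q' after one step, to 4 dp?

q' = (-0.6579, -0.1214, -0.2861, -0.6860)

2q̇ = q⊗(0,ω) = (-1.2400354, -0.1942831, 0.4656132, 0.8472127)
updated quaternion q' = (-0.6579, -0.1214, -0.2861, -0.6860)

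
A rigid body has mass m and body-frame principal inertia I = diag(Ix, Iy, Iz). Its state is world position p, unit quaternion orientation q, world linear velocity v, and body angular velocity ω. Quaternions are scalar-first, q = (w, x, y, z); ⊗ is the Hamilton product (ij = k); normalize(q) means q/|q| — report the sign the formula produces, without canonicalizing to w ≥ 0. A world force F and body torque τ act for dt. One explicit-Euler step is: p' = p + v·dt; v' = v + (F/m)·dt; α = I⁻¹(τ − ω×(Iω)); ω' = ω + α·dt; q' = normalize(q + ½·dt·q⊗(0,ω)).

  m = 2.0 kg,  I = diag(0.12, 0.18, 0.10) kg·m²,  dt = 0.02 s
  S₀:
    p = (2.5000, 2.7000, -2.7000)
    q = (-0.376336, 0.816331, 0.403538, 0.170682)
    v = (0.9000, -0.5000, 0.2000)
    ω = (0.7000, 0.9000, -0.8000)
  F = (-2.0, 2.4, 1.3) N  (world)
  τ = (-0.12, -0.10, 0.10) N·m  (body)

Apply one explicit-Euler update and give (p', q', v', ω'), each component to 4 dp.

p' = (2.5180, 2.6900, -2.6960)
q' = (-0.3843, 0.8089, 0.4078, 0.1782)
v' = (0.8800, -0.4760, 0.2130)
ω' = (0.6704, 0.8901, -0.7876)

new position p' = (2.5180, 2.6900, -2.6960)
v' = v + a·dt = (0.8800, -0.4760, 0.2130)
ω×(Iω) gyroscopic = (0.0576, -0.0112, 0.0378)
(τ − ω×Iω)/I = (-1.4800, -0.4933, 0.6220)
ω + α·dt = (0.6704, 0.8901, -0.7876)
q⊗(0,ω) = (-0.7980703, -0.7398794, 0.4338398, 0.7532901)
q + ½dt·q⊗(0,ω), renormalized = (-0.3843, 0.8089, 0.4078, 0.1782)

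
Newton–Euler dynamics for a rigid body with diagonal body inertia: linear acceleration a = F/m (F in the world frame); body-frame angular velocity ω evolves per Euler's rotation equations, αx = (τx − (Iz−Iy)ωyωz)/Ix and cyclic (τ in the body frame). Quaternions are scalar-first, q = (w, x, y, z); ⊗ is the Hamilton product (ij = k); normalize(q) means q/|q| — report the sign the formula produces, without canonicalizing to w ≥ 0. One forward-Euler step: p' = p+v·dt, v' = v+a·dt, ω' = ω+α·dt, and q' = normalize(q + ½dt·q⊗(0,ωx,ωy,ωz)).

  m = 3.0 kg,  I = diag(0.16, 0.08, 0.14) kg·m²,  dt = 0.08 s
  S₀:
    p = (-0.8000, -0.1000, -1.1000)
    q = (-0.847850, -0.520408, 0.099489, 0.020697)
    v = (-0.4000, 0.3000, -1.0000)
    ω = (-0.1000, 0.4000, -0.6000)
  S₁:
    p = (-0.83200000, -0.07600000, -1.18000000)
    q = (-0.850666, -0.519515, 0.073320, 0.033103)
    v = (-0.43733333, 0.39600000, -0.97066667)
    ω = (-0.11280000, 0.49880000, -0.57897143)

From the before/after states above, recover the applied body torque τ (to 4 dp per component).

Δω = ω₁−ω₀ = (-0.01280000, 0.09880000, 0.02102857)
gyro term ω₀×Iω₀ = (-0.0144, 0.0012, 0.0032)
I·α + gyro = (-0.0400, 0.1000, 0.0400)

τ = (-0.0400, 0.1000, 0.0400)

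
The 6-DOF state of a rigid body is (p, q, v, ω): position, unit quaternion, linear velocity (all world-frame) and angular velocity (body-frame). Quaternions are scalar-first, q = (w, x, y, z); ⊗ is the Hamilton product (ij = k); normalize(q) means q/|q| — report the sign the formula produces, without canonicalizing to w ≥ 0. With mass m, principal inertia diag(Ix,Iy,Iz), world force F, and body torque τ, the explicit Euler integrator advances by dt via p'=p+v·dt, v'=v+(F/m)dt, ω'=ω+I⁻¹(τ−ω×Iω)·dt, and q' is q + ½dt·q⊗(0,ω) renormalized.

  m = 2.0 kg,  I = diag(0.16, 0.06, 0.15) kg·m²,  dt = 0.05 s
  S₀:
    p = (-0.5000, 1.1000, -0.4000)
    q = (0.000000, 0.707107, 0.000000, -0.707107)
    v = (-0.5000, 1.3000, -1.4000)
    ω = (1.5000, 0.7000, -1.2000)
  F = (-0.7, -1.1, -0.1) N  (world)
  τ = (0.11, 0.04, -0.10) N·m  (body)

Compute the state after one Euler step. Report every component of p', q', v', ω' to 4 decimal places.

p' = (-0.5250, 1.1650, -0.4700)
q' = (-0.0477, 0.7185, -0.0053, -0.6938)
v' = (-0.5175, 1.2725, -1.4025)
ω' = (1.5580, 0.7483, -1.1983)

α = I⁻¹(τ − ω×Iω) = (1.1600, 0.9667, 0.0333)
ω' = ω + α·dt = (1.5580, 0.7483, -1.1983)
2q̇ = q⊗(0,ω) = (-1.9091889, 0.4949749, -0.2121321, 0.4949749)
updated quaternion q' = (-0.0477, 0.7185, -0.0053, -0.6938)
p + v·dt = (-0.5250, 1.1650, -0.4700)
v' = v + a·dt = (-0.5175, 1.2725, -1.4025)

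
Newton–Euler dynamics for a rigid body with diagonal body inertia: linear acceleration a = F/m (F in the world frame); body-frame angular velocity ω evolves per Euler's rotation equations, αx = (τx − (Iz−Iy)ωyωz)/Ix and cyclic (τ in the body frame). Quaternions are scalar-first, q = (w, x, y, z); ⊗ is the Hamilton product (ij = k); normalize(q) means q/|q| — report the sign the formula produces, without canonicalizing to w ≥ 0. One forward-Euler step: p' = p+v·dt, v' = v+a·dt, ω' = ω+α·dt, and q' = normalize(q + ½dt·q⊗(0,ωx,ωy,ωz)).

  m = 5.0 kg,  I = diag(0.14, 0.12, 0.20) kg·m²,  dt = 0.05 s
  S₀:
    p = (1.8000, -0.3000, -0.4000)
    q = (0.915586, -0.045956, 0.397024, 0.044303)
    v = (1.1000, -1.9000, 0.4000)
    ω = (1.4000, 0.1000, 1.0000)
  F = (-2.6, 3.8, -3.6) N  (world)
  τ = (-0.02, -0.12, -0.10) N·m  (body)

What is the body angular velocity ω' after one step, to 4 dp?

ω' = (1.3900, 0.0850, 0.9757)

α = I⁻¹(τ − ω×Iω) = (-0.2000, -0.3000, -0.4860)
ω' = ω + α·dt = (1.3900, 0.0850, 0.9757)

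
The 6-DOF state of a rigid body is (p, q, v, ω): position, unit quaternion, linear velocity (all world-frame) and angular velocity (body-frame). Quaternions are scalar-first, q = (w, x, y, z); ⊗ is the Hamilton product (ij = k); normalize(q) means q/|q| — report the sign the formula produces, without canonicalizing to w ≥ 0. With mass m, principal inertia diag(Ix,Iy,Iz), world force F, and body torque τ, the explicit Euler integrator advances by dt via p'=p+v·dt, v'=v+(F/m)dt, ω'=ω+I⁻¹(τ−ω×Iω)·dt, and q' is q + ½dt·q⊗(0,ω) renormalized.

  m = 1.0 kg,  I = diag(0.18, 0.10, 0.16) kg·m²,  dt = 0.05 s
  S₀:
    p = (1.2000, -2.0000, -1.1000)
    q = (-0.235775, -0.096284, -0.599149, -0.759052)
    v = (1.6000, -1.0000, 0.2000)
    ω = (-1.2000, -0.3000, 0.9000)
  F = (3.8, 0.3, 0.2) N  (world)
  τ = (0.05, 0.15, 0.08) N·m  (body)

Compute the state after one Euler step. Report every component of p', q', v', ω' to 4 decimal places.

p' = (1.2800, -2.0500, -1.0900)
q' = (-0.2259, -0.1083, -0.5720, -0.7810)
v' = (1.7900, -0.9850, 0.2100)
ω' = (-1.1816, -0.2142, 0.9340)

angular accel α = (0.3678, 1.7160, 0.6800)
new body rate ω' = (-1.1816, -0.2142, 0.9340)
q⊗(0,ω) = (0.3878613, -0.4840197, 1.0682505, -0.9022911)
q + ½dt·q⊗(0,ω), renormalized = (-0.2259, -0.1083, -0.5720, -0.7810)
a = (3.8000, 0.3000, 0.2000)
p + v·dt = (1.2800, -2.0500, -1.0900)
new velocity v' = (1.7900, -0.9850, 0.2100)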